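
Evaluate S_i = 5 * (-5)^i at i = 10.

S_10 = 5 * (-5)^10 = 5 * 9765625 = 48828125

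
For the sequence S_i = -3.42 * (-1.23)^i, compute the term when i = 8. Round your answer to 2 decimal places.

S_8 = -3.42 * (-1.23)^8 ≈ -3.42 * 5.2389 ≈ -17.92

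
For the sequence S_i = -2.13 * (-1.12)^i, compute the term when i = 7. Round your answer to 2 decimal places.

S_7 = -2.13 * (-1.12)^7 ≈ -2.13 * -2.2107 ≈ 4.71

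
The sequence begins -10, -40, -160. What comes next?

Ratios: -40 / -10 = 4.0
This is a geometric sequence with common ratio r = 4.
Next term = -160 * 4 = -640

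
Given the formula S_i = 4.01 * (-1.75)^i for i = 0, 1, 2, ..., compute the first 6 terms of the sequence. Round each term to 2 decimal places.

This is a geometric sequence.
i=0: S_0 = 4.01 * (-1.75)^0 = 4.01
i=1: S_1 = 4.01 * (-1.75)^1 ≈ -7.02
i=2: S_2 = 4.01 * (-1.75)^2 ≈ 12.28
i=3: S_3 = 4.01 * (-1.75)^3 ≈ -21.49
i=4: S_4 = 4.01 * (-1.75)^4 ≈ 37.61
i=5: S_5 = 4.01 * (-1.75)^5 ≈ -65.82
The first 6 terms are: [4.01, -7.02, 12.28, -21.49, 37.61, -65.82]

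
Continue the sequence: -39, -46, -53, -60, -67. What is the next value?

Differences: -46 - -39 = -7
This is an arithmetic sequence with common difference d = -7.
Next term = -67 + -7 = -74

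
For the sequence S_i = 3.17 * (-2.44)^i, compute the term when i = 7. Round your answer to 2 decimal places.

S_7 = 3.17 * (-2.44)^7 ≈ 3.17 * -514.907 ≈ -1632.26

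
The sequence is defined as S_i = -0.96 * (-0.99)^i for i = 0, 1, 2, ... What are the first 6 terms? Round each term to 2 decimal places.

This is a geometric sequence.
i=0: S_0 = -0.96 * (-0.99)^0 = -0.96
i=1: S_1 = -0.96 * (-0.99)^1 ≈ 0.95
i=2: S_2 = -0.96 * (-0.99)^2 ≈ -0.94
i=3: S_3 = -0.96 * (-0.99)^3 ≈ 0.93
i=4: S_4 = -0.96 * (-0.99)^4 ≈ -0.92
i=5: S_5 = -0.96 * (-0.99)^5 ≈ 0.91
The first 6 terms are: [-0.96, 0.95, -0.94, 0.93, -0.92, 0.91]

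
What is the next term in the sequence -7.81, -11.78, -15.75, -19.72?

Differences: -11.78 - -7.81 = -3.97
This is an arithmetic sequence with common difference d = -3.97.
Next term = -19.72 + -3.97 = -23.69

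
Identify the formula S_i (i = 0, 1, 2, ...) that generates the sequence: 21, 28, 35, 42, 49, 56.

Check differences: 28 - 21 = 7
35 - 28 = 7
Common difference d = 7.
First term a = 21.
Formula: S_i = 21 + 7*i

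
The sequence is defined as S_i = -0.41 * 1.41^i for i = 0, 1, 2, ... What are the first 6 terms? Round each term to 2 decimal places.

This is a geometric sequence.
i=0: S_0 = -0.41 * 1.41^0 = -0.41
i=1: S_1 = -0.41 * 1.41^1 ≈ -0.58
i=2: S_2 = -0.41 * 1.41^2 ≈ -0.82
i=3: S_3 = -0.41 * 1.41^3 ≈ -1.15
i=4: S_4 = -0.41 * 1.41^4 ≈ -1.62
i=5: S_5 = -0.41 * 1.41^5 ≈ -2.28
The first 6 terms are: [-0.41, -0.58, -0.82, -1.15, -1.62, -2.28]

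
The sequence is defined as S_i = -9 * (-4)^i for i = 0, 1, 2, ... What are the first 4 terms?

This is a geometric sequence.
i=0: S_0 = -9 * (-4)^0 = -9
i=1: S_1 = -9 * (-4)^1 = 36
i=2: S_2 = -9 * (-4)^2 = -144
i=3: S_3 = -9 * (-4)^3 = 576
The first 4 terms are: [-9, 36, -144, 576]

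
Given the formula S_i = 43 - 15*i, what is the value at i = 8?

S_8 = 43 + -15*8 = 43 + -120 = -77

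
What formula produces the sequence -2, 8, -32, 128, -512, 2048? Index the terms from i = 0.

Check ratios: 8 / -2 = -4.0
Common ratio r = -4.
First term a = -2.
Formula: S_i = -2 * (-4)^i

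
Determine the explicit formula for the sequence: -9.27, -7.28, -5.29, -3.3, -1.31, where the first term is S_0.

Check differences: -7.28 - -9.27 = 1.99
-5.29 - -7.28 = 1.99
Common difference d = 1.99.
First term a = -9.27.
Formula: S_i = -9.27 + 1.99*i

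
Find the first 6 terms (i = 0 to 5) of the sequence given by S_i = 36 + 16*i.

This is an arithmetic sequence.
i=0: S_0 = 36 + 16*0 = 36
i=1: S_1 = 36 + 16*1 = 52
i=2: S_2 = 36 + 16*2 = 68
i=3: S_3 = 36 + 16*3 = 84
i=4: S_4 = 36 + 16*4 = 100
i=5: S_5 = 36 + 16*5 = 116
The first 6 terms are: [36, 52, 68, 84, 100, 116]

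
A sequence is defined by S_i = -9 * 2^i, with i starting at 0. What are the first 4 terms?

This is a geometric sequence.
i=0: S_0 = -9 * 2^0 = -9
i=1: S_1 = -9 * 2^1 = -18
i=2: S_2 = -9 * 2^2 = -36
i=3: S_3 = -9 * 2^3 = -72
The first 4 terms are: [-9, -18, -36, -72]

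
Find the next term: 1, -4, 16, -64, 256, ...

Ratios: -4 / 1 = -4.0
This is a geometric sequence with common ratio r = -4.
Next term = 256 * -4 = -1024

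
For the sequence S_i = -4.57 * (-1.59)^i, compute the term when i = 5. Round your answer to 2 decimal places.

S_5 = -4.57 * (-1.59)^5 ≈ -4.57 * -10.1622 ≈ 46.44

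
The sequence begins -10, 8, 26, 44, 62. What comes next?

Differences: 8 - -10 = 18
This is an arithmetic sequence with common difference d = 18.
Next term = 62 + 18 = 80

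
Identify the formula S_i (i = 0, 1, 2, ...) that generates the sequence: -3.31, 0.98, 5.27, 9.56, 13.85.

Check differences: 0.98 - -3.31 = 4.29
5.27 - 0.98 = 4.29
Common difference d = 4.29.
First term a = -3.31.
Formula: S_i = -3.31 + 4.29*i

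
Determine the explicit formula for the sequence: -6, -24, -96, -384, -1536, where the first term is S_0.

Check ratios: -24 / -6 = 4.0
Common ratio r = 4.
First term a = -6.
Formula: S_i = -6 * 4^i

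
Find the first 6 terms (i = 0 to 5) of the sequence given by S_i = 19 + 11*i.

This is an arithmetic sequence.
i=0: S_0 = 19 + 11*0 = 19
i=1: S_1 = 19 + 11*1 = 30
i=2: S_2 = 19 + 11*2 = 41
i=3: S_3 = 19 + 11*3 = 52
i=4: S_4 = 19 + 11*4 = 63
i=5: S_5 = 19 + 11*5 = 74
The first 6 terms are: [19, 30, 41, 52, 63, 74]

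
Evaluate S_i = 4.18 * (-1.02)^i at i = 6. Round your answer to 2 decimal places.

S_6 = 4.18 * (-1.02)^6 ≈ 4.18 * 1.1262 ≈ 4.71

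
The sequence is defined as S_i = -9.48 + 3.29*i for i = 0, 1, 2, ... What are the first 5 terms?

This is an arithmetic sequence.
i=0: S_0 = -9.48 + 3.29*0 = -9.48
i=1: S_1 = -9.48 + 3.29*1 = -6.19
i=2: S_2 = -9.48 + 3.29*2 = -2.9
i=3: S_3 = -9.48 + 3.29*3 = 0.39
i=4: S_4 = -9.48 + 3.29*4 = 3.68
The first 5 terms are: [-9.48, -6.19, -2.9, 0.39, 3.68]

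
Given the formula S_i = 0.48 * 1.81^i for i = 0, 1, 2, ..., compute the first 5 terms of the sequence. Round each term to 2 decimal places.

This is a geometric sequence.
i=0: S_0 = 0.48 * 1.81^0 = 0.48
i=1: S_1 = 0.48 * 1.81^1 ≈ 0.87
i=2: S_2 = 0.48 * 1.81^2 ≈ 1.57
i=3: S_3 = 0.48 * 1.81^3 ≈ 2.85
i=4: S_4 = 0.48 * 1.81^4 ≈ 5.15
The first 5 terms are: [0.48, 0.87, 1.57, 2.85, 5.15]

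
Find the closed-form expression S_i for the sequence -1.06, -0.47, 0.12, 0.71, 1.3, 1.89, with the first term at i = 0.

Check differences: -0.47 - -1.06 = 0.59
0.12 - -0.47 = 0.59
Common difference d = 0.59.
First term a = -1.06.
Formula: S_i = -1.06 + 0.59*i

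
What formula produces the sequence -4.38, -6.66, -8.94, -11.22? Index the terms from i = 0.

Check differences: -6.66 - -4.38 = -2.28
-8.94 - -6.66 = -2.28
Common difference d = -2.28.
First term a = -4.38.
Formula: S_i = -4.38 - 2.28*i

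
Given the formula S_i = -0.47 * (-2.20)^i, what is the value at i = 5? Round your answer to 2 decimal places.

S_5 = -0.47 * (-2.2)^5 ≈ -0.47 * -51.5363 ≈ 24.22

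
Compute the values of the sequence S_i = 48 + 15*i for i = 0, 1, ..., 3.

This is an arithmetic sequence.
i=0: S_0 = 48 + 15*0 = 48
i=1: S_1 = 48 + 15*1 = 63
i=2: S_2 = 48 + 15*2 = 78
i=3: S_3 = 48 + 15*3 = 93
The first 4 terms are: [48, 63, 78, 93]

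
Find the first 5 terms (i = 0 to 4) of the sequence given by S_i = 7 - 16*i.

This is an arithmetic sequence.
i=0: S_0 = 7 + -16*0 = 7
i=1: S_1 = 7 + -16*1 = -9
i=2: S_2 = 7 + -16*2 = -25
i=3: S_3 = 7 + -16*3 = -41
i=4: S_4 = 7 + -16*4 = -57
The first 5 terms are: [7, -9, -25, -41, -57]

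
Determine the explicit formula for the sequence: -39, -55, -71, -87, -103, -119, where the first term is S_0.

Check differences: -55 - -39 = -16
-71 - -55 = -16
Common difference d = -16.
First term a = -39.
Formula: S_i = -39 - 16*i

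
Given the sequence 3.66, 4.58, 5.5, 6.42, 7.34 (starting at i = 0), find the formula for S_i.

Check differences: 4.58 - 3.66 = 0.92
5.5 - 4.58 = 0.92
Common difference d = 0.92.
First term a = 3.66.
Formula: S_i = 3.66 + 0.92*i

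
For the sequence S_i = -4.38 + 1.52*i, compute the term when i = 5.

S_5 = -4.38 + 1.52*5 = -4.38 + 7.6 = 3.22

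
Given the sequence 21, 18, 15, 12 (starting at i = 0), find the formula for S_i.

Check differences: 18 - 21 = -3
15 - 18 = -3
Common difference d = -3.
First term a = 21.
Formula: S_i = 21 - 3*i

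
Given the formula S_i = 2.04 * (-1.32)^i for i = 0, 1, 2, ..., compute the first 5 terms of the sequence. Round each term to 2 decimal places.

This is a geometric sequence.
i=0: S_0 = 2.04 * (-1.32)^0 = 2.04
i=1: S_1 = 2.04 * (-1.32)^1 ≈ -2.69
i=2: S_2 = 2.04 * (-1.32)^2 ≈ 3.55
i=3: S_3 = 2.04 * (-1.32)^3 ≈ -4.69
i=4: S_4 = 2.04 * (-1.32)^4 ≈ 6.19
The first 5 terms are: [2.04, -2.69, 3.55, -4.69, 6.19]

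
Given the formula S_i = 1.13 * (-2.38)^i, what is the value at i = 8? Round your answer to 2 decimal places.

S_8 = 1.13 * (-2.38)^8 ≈ 1.13 * 1029.4746 ≈ 1163.31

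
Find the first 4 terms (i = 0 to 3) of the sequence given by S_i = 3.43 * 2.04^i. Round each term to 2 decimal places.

This is a geometric sequence.
i=0: S_0 = 3.43 * 2.04^0 = 3.43
i=1: S_1 = 3.43 * 2.04^1 ≈ 7.0
i=2: S_2 = 3.43 * 2.04^2 ≈ 14.27
i=3: S_3 = 3.43 * 2.04^3 ≈ 29.12
The first 4 terms are: [3.43, 7.0, 14.27, 29.12]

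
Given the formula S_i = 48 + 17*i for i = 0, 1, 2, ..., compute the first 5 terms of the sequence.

This is an arithmetic sequence.
i=0: S_0 = 48 + 17*0 = 48
i=1: S_1 = 48 + 17*1 = 65
i=2: S_2 = 48 + 17*2 = 82
i=3: S_3 = 48 + 17*3 = 99
i=4: S_4 = 48 + 17*4 = 116
The first 5 terms are: [48, 65, 82, 99, 116]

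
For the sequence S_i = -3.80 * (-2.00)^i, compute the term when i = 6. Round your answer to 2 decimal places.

S_6 = -3.8 * (-2.0)^6 = -3.8 * 64 = -243.2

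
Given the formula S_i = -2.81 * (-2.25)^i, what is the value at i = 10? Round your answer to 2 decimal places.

S_10 = -2.81 * (-2.25)^10 ≈ -2.81 * 3325.2567 ≈ -9343.97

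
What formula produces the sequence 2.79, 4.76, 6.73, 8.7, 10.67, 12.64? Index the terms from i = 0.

Check differences: 4.76 - 2.79 = 1.97
6.73 - 4.76 = 1.97
Common difference d = 1.97.
First term a = 2.79.
Formula: S_i = 2.79 + 1.97*i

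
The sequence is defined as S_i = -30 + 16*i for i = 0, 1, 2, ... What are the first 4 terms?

This is an arithmetic sequence.
i=0: S_0 = -30 + 16*0 = -30
i=1: S_1 = -30 + 16*1 = -14
i=2: S_2 = -30 + 16*2 = 2
i=3: S_3 = -30 + 16*3 = 18
The first 4 terms are: [-30, -14, 2, 18]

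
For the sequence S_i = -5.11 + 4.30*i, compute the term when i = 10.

S_10 = -5.11 + 4.3*10 = -5.11 + 43.0 = 37.89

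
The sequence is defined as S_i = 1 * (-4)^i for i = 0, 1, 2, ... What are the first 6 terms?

This is a geometric sequence.
i=0: S_0 = 1 * (-4)^0 = 1
i=1: S_1 = 1 * (-4)^1 = -4
i=2: S_2 = 1 * (-4)^2 = 16
i=3: S_3 = 1 * (-4)^3 = -64
i=4: S_4 = 1 * (-4)^4 = 256
i=5: S_5 = 1 * (-4)^5 = -1024
The first 6 terms are: [1, -4, 16, -64, 256, -1024]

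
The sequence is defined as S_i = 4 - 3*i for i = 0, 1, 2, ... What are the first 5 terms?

This is an arithmetic sequence.
i=0: S_0 = 4 + -3*0 = 4
i=1: S_1 = 4 + -3*1 = 1
i=2: S_2 = 4 + -3*2 = -2
i=3: S_3 = 4 + -3*3 = -5
i=4: S_4 = 4 + -3*4 = -8
The first 5 terms are: [4, 1, -2, -5, -8]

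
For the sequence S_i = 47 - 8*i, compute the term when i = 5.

S_5 = 47 + -8*5 = 47 + -40 = 7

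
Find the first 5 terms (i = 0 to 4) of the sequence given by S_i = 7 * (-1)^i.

This is a geometric sequence.
i=0: S_0 = 7 * (-1)^0 = 7
i=1: S_1 = 7 * (-1)^1 = -7
i=2: S_2 = 7 * (-1)^2 = 7
i=3: S_3 = 7 * (-1)^3 = -7
i=4: S_4 = 7 * (-1)^4 = 7
The first 5 terms are: [7, -7, 7, -7, 7]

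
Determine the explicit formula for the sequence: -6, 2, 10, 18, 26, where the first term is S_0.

Check differences: 2 - -6 = 8
10 - 2 = 8
Common difference d = 8.
First term a = -6.
Formula: S_i = -6 + 8*i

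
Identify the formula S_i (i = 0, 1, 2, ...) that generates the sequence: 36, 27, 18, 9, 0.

Check differences: 27 - 36 = -9
18 - 27 = -9
Common difference d = -9.
First term a = 36.
Formula: S_i = 36 - 9*i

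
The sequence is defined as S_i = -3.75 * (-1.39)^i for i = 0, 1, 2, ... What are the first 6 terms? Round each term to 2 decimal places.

This is a geometric sequence.
i=0: S_0 = -3.75 * (-1.39)^0 = -3.75
i=1: S_1 = -3.75 * (-1.39)^1 ≈ 5.21
i=2: S_2 = -3.75 * (-1.39)^2 ≈ -7.25
i=3: S_3 = -3.75 * (-1.39)^3 ≈ 10.07
i=4: S_4 = -3.75 * (-1.39)^4 ≈ -14.0
i=5: S_5 = -3.75 * (-1.39)^5 ≈ 19.46
The first 6 terms are: [-3.75, 5.21, -7.25, 10.07, -14.0, 19.46]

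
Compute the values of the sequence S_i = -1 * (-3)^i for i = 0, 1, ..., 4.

This is a geometric sequence.
i=0: S_0 = -1 * (-3)^0 = -1
i=1: S_1 = -1 * (-3)^1 = 3
i=2: S_2 = -1 * (-3)^2 = -9
i=3: S_3 = -1 * (-3)^3 = 27
i=4: S_4 = -1 * (-3)^4 = -81
The first 5 terms are: [-1, 3, -9, 27, -81]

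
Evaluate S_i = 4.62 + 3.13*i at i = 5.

S_5 = 4.62 + 3.13*5 = 4.62 + 15.65 = 20.27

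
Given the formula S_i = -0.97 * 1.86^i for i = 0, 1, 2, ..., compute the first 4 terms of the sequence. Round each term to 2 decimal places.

This is a geometric sequence.
i=0: S_0 = -0.97 * 1.86^0 = -0.97
i=1: S_1 = -0.97 * 1.86^1 ≈ -1.8
i=2: S_2 = -0.97 * 1.86^2 ≈ -3.36
i=3: S_3 = -0.97 * 1.86^3 ≈ -6.24
The first 4 terms are: [-0.97, -1.8, -3.36, -6.24]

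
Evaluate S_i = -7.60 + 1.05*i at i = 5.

S_5 = -7.6 + 1.05*5 = -7.6 + 5.25 = -2.35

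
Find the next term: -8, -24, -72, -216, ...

Ratios: -24 / -8 = 3.0
This is a geometric sequence with common ratio r = 3.
Next term = -216 * 3 = -648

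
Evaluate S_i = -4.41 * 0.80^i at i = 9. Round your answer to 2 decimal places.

S_9 = -4.41 * 0.8^9 ≈ -4.41 * 0.1342 ≈ -0.59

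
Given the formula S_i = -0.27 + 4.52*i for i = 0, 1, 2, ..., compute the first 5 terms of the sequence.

This is an arithmetic sequence.
i=0: S_0 = -0.27 + 4.52*0 = -0.27
i=1: S_1 = -0.27 + 4.52*1 = 4.25
i=2: S_2 = -0.27 + 4.52*2 = 8.77
i=3: S_3 = -0.27 + 4.52*3 = 13.29
i=4: S_4 = -0.27 + 4.52*4 = 17.81
The first 5 terms are: [-0.27, 4.25, 8.77, 13.29, 17.81]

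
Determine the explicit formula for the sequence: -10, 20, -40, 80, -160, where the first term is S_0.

Check ratios: 20 / -10 = -2.0
Common ratio r = -2.
First term a = -10.
Formula: S_i = -10 * (-2)^i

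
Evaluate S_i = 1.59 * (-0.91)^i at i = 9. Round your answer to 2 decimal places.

S_9 = 1.59 * (-0.91)^9 ≈ 1.59 * -0.4279 ≈ -0.68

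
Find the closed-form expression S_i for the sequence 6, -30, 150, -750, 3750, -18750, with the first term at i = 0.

Check ratios: -30 / 6 = -5.0
Common ratio r = -5.
First term a = 6.
Formula: S_i = 6 * (-5)^i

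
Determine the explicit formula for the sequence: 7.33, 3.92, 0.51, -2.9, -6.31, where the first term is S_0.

Check differences: 3.92 - 7.33 = -3.41
0.51 - 3.92 = -3.41
Common difference d = -3.41.
First term a = 7.33.
Formula: S_i = 7.33 - 3.41*i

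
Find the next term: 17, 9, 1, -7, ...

Differences: 9 - 17 = -8
This is an arithmetic sequence with common difference d = -8.
Next term = -7 + -8 = -15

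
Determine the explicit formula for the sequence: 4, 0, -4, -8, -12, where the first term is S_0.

Check differences: 0 - 4 = -4
-4 - 0 = -4
Common difference d = -4.
First term a = 4.
Formula: S_i = 4 - 4*i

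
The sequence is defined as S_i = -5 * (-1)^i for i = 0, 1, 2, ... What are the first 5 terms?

This is a geometric sequence.
i=0: S_0 = -5 * (-1)^0 = -5
i=1: S_1 = -5 * (-1)^1 = 5
i=2: S_2 = -5 * (-1)^2 = -5
i=3: S_3 = -5 * (-1)^3 = 5
i=4: S_4 = -5 * (-1)^4 = -5
The first 5 terms are: [-5, 5, -5, 5, -5]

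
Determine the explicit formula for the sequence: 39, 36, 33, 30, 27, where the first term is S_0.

Check differences: 36 - 39 = -3
33 - 36 = -3
Common difference d = -3.
First term a = 39.
Formula: S_i = 39 - 3*i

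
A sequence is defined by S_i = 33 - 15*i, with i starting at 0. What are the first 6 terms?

This is an arithmetic sequence.
i=0: S_0 = 33 + -15*0 = 33
i=1: S_1 = 33 + -15*1 = 18
i=2: S_2 = 33 + -15*2 = 3
i=3: S_3 = 33 + -15*3 = -12
i=4: S_4 = 33 + -15*4 = -27
i=5: S_5 = 33 + -15*5 = -42
The first 6 terms are: [33, 18, 3, -12, -27, -42]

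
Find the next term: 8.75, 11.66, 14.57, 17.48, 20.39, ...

Differences: 11.66 - 8.75 = 2.91
This is an arithmetic sequence with common difference d = 2.91.
Next term = 20.39 + 2.91 = 23.3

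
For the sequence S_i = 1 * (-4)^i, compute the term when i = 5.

S_5 = 1 * (-4)^5 = 1 * -1024 = -1024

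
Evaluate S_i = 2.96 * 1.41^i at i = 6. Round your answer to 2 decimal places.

S_6 = 2.96 * 1.41^6 ≈ 2.96 * 7.858 ≈ 23.26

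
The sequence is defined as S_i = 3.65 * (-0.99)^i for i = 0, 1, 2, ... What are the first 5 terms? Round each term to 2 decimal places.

This is a geometric sequence.
i=0: S_0 = 3.65 * (-0.99)^0 = 3.65
i=1: S_1 = 3.65 * (-0.99)^1 ≈ -3.61
i=2: S_2 = 3.65 * (-0.99)^2 ≈ 3.58
i=3: S_3 = 3.65 * (-0.99)^3 ≈ -3.54
i=4: S_4 = 3.65 * (-0.99)^4 ≈ 3.51
The first 5 terms are: [3.65, -3.61, 3.58, -3.54, 3.51]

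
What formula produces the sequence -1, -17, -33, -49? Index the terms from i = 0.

Check differences: -17 - -1 = -16
-33 - -17 = -16
Common difference d = -16.
First term a = -1.
Formula: S_i = -1 - 16*i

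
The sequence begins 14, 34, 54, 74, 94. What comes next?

Differences: 34 - 14 = 20
This is an arithmetic sequence with common difference d = 20.
Next term = 94 + 20 = 114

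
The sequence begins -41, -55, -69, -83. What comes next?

Differences: -55 - -41 = -14
This is an arithmetic sequence with common difference d = -14.
Next term = -83 + -14 = -97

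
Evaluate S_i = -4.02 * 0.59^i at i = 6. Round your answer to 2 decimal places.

S_6 = -4.02 * 0.59^6 ≈ -4.02 * 0.0422 ≈ -0.17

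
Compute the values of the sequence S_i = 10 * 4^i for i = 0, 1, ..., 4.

This is a geometric sequence.
i=0: S_0 = 10 * 4^0 = 10
i=1: S_1 = 10 * 4^1 = 40
i=2: S_2 = 10 * 4^2 = 160
i=3: S_3 = 10 * 4^3 = 640
i=4: S_4 = 10 * 4^4 = 2560
The first 5 terms are: [10, 40, 160, 640, 2560]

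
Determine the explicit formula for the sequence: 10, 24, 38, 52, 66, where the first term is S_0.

Check differences: 24 - 10 = 14
38 - 24 = 14
Common difference d = 14.
First term a = 10.
Formula: S_i = 10 + 14*i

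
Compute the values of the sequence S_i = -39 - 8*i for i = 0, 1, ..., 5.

This is an arithmetic sequence.
i=0: S_0 = -39 + -8*0 = -39
i=1: S_1 = -39 + -8*1 = -47
i=2: S_2 = -39 + -8*2 = -55
i=3: S_3 = -39 + -8*3 = -63
i=4: S_4 = -39 + -8*4 = -71
i=5: S_5 = -39 + -8*5 = -79
The first 6 terms are: [-39, -47, -55, -63, -71, -79]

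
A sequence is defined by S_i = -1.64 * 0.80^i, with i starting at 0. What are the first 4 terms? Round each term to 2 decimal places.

This is a geometric sequence.
i=0: S_0 = -1.64 * 0.8^0 = -1.64
i=1: S_1 = -1.64 * 0.8^1 ≈ -1.31
i=2: S_2 = -1.64 * 0.8^2 ≈ -1.05
i=3: S_3 = -1.64 * 0.8^3 ≈ -0.84
The first 4 terms are: [-1.64, -1.31, -1.05, -0.84]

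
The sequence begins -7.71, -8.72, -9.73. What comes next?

Differences: -8.72 - -7.71 = -1.01
This is an arithmetic sequence with common difference d = -1.01.
Next term = -9.73 + -1.01 = -10.74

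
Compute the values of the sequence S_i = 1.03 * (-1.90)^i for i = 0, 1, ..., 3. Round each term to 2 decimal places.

This is a geometric sequence.
i=0: S_0 = 1.03 * (-1.9)^0 = 1.03
i=1: S_1 = 1.03 * (-1.9)^1 ≈ -1.96
i=2: S_2 = 1.03 * (-1.9)^2 ≈ 3.72
i=3: S_3 = 1.03 * (-1.9)^3 ≈ -7.06
The first 4 terms are: [1.03, -1.96, 3.72, -7.06]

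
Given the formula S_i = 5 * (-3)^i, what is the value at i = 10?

S_10 = 5 * (-3)^10 = 5 * 59049 = 295245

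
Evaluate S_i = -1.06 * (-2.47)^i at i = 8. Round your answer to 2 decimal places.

S_8 = -1.06 * (-2.47)^8 ≈ -1.06 * 1385.4014 ≈ -1468.53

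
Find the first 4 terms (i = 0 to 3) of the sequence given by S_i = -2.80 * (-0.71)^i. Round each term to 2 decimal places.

This is a geometric sequence.
i=0: S_0 = -2.8 * (-0.71)^0 = -2.8
i=1: S_1 = -2.8 * (-0.71)^1 ≈ 1.99
i=2: S_2 = -2.8 * (-0.71)^2 ≈ -1.41
i=3: S_3 = -2.8 * (-0.71)^3 ≈ 1.0
The first 4 terms are: [-2.8, 1.99, -1.41, 1.0]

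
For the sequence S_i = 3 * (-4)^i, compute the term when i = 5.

S_5 = 3 * (-4)^5 = 3 * -1024 = -3072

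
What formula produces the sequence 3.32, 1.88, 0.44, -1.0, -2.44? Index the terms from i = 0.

Check differences: 1.88 - 3.32 = -1.44
0.44 - 1.88 = -1.44
Common difference d = -1.44.
First term a = 3.32.
Formula: S_i = 3.32 - 1.44*i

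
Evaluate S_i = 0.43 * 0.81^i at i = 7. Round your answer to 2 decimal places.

S_7 = 0.43 * 0.81^7 ≈ 0.43 * 0.2288 ≈ 0.1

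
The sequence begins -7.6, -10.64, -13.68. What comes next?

Differences: -10.64 - -7.6 = -3.04
This is an arithmetic sequence with common difference d = -3.04.
Next term = -13.68 + -3.04 = -16.72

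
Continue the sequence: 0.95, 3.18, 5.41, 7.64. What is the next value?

Differences: 3.18 - 0.95 = 2.23
This is an arithmetic sequence with common difference d = 2.23.
Next term = 7.64 + 2.23 = 9.87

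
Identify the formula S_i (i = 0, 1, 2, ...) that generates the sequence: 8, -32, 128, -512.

Check ratios: -32 / 8 = -4.0
Common ratio r = -4.
First term a = 8.
Formula: S_i = 8 * (-4)^i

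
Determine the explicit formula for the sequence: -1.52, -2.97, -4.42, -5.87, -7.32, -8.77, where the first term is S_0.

Check differences: -2.97 - -1.52 = -1.45
-4.42 - -2.97 = -1.45
Common difference d = -1.45.
First term a = -1.52.
Formula: S_i = -1.52 - 1.45*i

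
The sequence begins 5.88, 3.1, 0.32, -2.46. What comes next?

Differences: 3.1 - 5.88 = -2.78
This is an arithmetic sequence with common difference d = -2.78.
Next term = -2.46 + -2.78 = -5.24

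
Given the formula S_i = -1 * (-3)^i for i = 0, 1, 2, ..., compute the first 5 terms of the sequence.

This is a geometric sequence.
i=0: S_0 = -1 * (-3)^0 = -1
i=1: S_1 = -1 * (-3)^1 = 3
i=2: S_2 = -1 * (-3)^2 = -9
i=3: S_3 = -1 * (-3)^3 = 27
i=4: S_4 = -1 * (-3)^4 = -81
The first 5 terms are: [-1, 3, -9, 27, -81]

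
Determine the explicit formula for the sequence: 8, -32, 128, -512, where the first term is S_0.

Check ratios: -32 / 8 = -4.0
Common ratio r = -4.
First term a = 8.
Formula: S_i = 8 * (-4)^i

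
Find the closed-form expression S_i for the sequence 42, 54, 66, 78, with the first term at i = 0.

Check differences: 54 - 42 = 12
66 - 54 = 12
Common difference d = 12.
First term a = 42.
Formula: S_i = 42 + 12*i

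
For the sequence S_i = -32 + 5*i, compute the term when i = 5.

S_5 = -32 + 5*5 = -32 + 25 = -7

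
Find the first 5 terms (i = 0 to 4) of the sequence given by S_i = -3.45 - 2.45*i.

This is an arithmetic sequence.
i=0: S_0 = -3.45 + -2.45*0 = -3.45
i=1: S_1 = -3.45 + -2.45*1 = -5.9
i=2: S_2 = -3.45 + -2.45*2 = -8.35
i=3: S_3 = -3.45 + -2.45*3 = -10.8
i=4: S_4 = -3.45 + -2.45*4 = -13.25
The first 5 terms are: [-3.45, -5.9, -8.35, -10.8, -13.25]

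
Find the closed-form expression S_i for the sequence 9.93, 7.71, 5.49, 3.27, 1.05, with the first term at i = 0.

Check differences: 7.71 - 9.93 = -2.22
5.49 - 7.71 = -2.22
Common difference d = -2.22.
First term a = 9.93.
Formula: S_i = 9.93 - 2.22*i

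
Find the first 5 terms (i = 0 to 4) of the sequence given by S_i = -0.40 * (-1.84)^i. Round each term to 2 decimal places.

This is a geometric sequence.
i=0: S_0 = -0.4 * (-1.84)^0 = -0.4
i=1: S_1 = -0.4 * (-1.84)^1 ≈ 0.74
i=2: S_2 = -0.4 * (-1.84)^2 ≈ -1.35
i=3: S_3 = -0.4 * (-1.84)^3 ≈ 2.49
i=4: S_4 = -0.4 * (-1.84)^4 ≈ -4.58
The first 5 terms are: [-0.4, 0.74, -1.35, 2.49, -4.58]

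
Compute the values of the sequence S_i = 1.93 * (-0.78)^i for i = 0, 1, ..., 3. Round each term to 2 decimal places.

This is a geometric sequence.
i=0: S_0 = 1.93 * (-0.78)^0 = 1.93
i=1: S_1 = 1.93 * (-0.78)^1 ≈ -1.51
i=2: S_2 = 1.93 * (-0.78)^2 ≈ 1.17
i=3: S_3 = 1.93 * (-0.78)^3 ≈ -0.92
The first 4 terms are: [1.93, -1.51, 1.17, -0.92]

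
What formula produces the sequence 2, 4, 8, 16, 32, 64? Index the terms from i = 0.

Check ratios: 4 / 2 = 2.0
Common ratio r = 2.
First term a = 2.
Formula: S_i = 2 * 2^i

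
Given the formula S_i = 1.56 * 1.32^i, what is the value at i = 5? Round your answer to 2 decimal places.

S_5 = 1.56 * 1.32^5 ≈ 1.56 * 4.0075 ≈ 6.25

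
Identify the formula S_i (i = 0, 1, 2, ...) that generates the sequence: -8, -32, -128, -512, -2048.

Check ratios: -32 / -8 = 4.0
Common ratio r = 4.
First term a = -8.
Formula: S_i = -8 * 4^i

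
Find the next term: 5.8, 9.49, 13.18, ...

Differences: 9.49 - 5.8 = 3.69
This is an arithmetic sequence with common difference d = 3.69.
Next term = 13.18 + 3.69 = 16.87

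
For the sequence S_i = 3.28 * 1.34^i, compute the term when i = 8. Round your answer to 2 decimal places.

S_8 = 3.28 * 1.34^8 ≈ 3.28 * 10.3953 ≈ 34.1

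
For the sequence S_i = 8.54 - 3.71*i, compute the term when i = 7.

S_7 = 8.54 + -3.71*7 = 8.54 + -25.97 = -17.43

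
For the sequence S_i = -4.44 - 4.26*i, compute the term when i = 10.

S_10 = -4.44 + -4.26*10 = -4.44 + -42.6 = -47.04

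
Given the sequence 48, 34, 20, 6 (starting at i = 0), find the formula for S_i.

Check differences: 34 - 48 = -14
20 - 34 = -14
Common difference d = -14.
First term a = 48.
Formula: S_i = 48 - 14*i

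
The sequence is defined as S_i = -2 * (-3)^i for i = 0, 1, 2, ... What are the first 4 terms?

This is a geometric sequence.
i=0: S_0 = -2 * (-3)^0 = -2
i=1: S_1 = -2 * (-3)^1 = 6
i=2: S_2 = -2 * (-3)^2 = -18
i=3: S_3 = -2 * (-3)^3 = 54
The first 4 terms are: [-2, 6, -18, 54]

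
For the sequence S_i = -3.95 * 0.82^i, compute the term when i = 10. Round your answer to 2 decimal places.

S_10 = -3.95 * 0.82^10 ≈ -3.95 * 0.1374 ≈ -0.54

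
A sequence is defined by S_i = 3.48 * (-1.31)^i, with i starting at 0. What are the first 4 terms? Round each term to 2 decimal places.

This is a geometric sequence.
i=0: S_0 = 3.48 * (-1.31)^0 = 3.48
i=1: S_1 = 3.48 * (-1.31)^1 ≈ -4.56
i=2: S_2 = 3.48 * (-1.31)^2 ≈ 5.97
i=3: S_3 = 3.48 * (-1.31)^3 ≈ -7.82
The first 4 terms are: [3.48, -4.56, 5.97, -7.82]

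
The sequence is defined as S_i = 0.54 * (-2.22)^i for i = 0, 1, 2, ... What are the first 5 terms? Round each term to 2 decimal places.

This is a geometric sequence.
i=0: S_0 = 0.54 * (-2.22)^0 = 0.54
i=1: S_1 = 0.54 * (-2.22)^1 ≈ -1.2
i=2: S_2 = 0.54 * (-2.22)^2 ≈ 2.66
i=3: S_3 = 0.54 * (-2.22)^3 ≈ -5.91
i=4: S_4 = 0.54 * (-2.22)^4 ≈ 13.12
The first 5 terms are: [0.54, -1.2, 2.66, -5.91, 13.12]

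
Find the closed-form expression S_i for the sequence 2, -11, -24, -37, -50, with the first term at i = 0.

Check differences: -11 - 2 = -13
-24 - -11 = -13
Common difference d = -13.
First term a = 2.
Formula: S_i = 2 - 13*i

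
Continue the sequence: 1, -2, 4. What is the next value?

Ratios: -2 / 1 = -2.0
This is a geometric sequence with common ratio r = -2.
Next term = 4 * -2 = -8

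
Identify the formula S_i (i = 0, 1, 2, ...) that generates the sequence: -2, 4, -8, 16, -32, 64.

Check ratios: 4 / -2 = -2.0
Common ratio r = -2.
First term a = -2.
Formula: S_i = -2 * (-2)^i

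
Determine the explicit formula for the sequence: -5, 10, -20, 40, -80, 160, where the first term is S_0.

Check ratios: 10 / -5 = -2.0
Common ratio r = -2.
First term a = -5.
Formula: S_i = -5 * (-2)^i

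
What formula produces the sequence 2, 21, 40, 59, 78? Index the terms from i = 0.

Check differences: 21 - 2 = 19
40 - 21 = 19
Common difference d = 19.
First term a = 2.
Formula: S_i = 2 + 19*i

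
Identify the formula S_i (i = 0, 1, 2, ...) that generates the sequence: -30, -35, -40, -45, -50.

Check differences: -35 - -30 = -5
-40 - -35 = -5
Common difference d = -5.
First term a = -30.
Formula: S_i = -30 - 5*i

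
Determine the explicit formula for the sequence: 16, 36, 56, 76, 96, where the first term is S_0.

Check differences: 36 - 16 = 20
56 - 36 = 20
Common difference d = 20.
First term a = 16.
Formula: S_i = 16 + 20*i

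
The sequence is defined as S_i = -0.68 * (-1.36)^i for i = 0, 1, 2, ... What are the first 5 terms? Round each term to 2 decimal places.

This is a geometric sequence.
i=0: S_0 = -0.68 * (-1.36)^0 = -0.68
i=1: S_1 = -0.68 * (-1.36)^1 ≈ 0.92
i=2: S_2 = -0.68 * (-1.36)^2 ≈ -1.26
i=3: S_3 = -0.68 * (-1.36)^3 ≈ 1.71
i=4: S_4 = -0.68 * (-1.36)^4 ≈ -2.33
The first 5 terms are: [-0.68, 0.92, -1.26, 1.71, -2.33]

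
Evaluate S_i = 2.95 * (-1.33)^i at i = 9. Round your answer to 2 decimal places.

S_9 = 2.95 * (-1.33)^9 ≈ 2.95 * -13.0216 ≈ -38.41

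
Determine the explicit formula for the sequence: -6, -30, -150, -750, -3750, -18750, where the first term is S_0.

Check ratios: -30 / -6 = 5.0
Common ratio r = 5.
First term a = -6.
Formula: S_i = -6 * 5^i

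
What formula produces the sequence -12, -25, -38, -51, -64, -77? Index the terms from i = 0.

Check differences: -25 - -12 = -13
-38 - -25 = -13
Common difference d = -13.
First term a = -12.
Formula: S_i = -12 - 13*i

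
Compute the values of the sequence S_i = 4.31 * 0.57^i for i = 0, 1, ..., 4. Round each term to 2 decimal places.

This is a geometric sequence.
i=0: S_0 = 4.31 * 0.57^0 = 4.31
i=1: S_1 = 4.31 * 0.57^1 ≈ 2.46
i=2: S_2 = 4.31 * 0.57^2 ≈ 1.4
i=3: S_3 = 4.31 * 0.57^3 ≈ 0.8
i=4: S_4 = 4.31 * 0.57^4 ≈ 0.45
The first 5 terms are: [4.31, 2.46, 1.4, 0.8, 0.45]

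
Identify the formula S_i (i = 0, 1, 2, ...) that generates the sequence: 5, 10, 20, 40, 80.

Check ratios: 10 / 5 = 2.0
Common ratio r = 2.
First term a = 5.
Formula: S_i = 5 * 2^i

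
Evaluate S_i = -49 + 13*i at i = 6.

S_6 = -49 + 13*6 = -49 + 78 = 29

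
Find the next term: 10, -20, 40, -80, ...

Ratios: -20 / 10 = -2.0
This is a geometric sequence with common ratio r = -2.
Next term = -80 * -2 = 160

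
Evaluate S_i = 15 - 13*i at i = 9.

S_9 = 15 + -13*9 = 15 + -117 = -102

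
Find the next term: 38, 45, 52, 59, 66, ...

Differences: 45 - 38 = 7
This is an arithmetic sequence with common difference d = 7.
Next term = 66 + 7 = 73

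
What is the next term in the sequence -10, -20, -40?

Ratios: -20 / -10 = 2.0
This is a geometric sequence with common ratio r = 2.
Next term = -40 * 2 = -80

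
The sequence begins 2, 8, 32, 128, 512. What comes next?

Ratios: 8 / 2 = 4.0
This is a geometric sequence with common ratio r = 4.
Next term = 512 * 4 = 2048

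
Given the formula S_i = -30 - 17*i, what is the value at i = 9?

S_9 = -30 + -17*9 = -30 + -153 = -183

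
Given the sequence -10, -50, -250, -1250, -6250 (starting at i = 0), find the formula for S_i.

Check ratios: -50 / -10 = 5.0
Common ratio r = 5.
First term a = -10.
Formula: S_i = -10 * 5^i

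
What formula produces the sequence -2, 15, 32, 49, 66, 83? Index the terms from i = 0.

Check differences: 15 - -2 = 17
32 - 15 = 17
Common difference d = 17.
First term a = -2.
Formula: S_i = -2 + 17*i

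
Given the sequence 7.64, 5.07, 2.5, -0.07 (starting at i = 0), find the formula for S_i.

Check differences: 5.07 - 7.64 = -2.57
2.5 - 5.07 = -2.57
Common difference d = -2.57.
First term a = 7.64.
Formula: S_i = 7.64 - 2.57*i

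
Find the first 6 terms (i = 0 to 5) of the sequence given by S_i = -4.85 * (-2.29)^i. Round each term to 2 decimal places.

This is a geometric sequence.
i=0: S_0 = -4.85 * (-2.29)^0 = -4.85
i=1: S_1 = -4.85 * (-2.29)^1 ≈ 11.11
i=2: S_2 = -4.85 * (-2.29)^2 ≈ -25.43
i=3: S_3 = -4.85 * (-2.29)^3 ≈ 58.24
i=4: S_4 = -4.85 * (-2.29)^4 ≈ -133.38
i=5: S_5 = -4.85 * (-2.29)^5 ≈ 305.44
The first 6 terms are: [-4.85, 11.11, -25.43, 58.24, -133.38, 305.44]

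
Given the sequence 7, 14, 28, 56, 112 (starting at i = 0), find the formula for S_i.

Check ratios: 14 / 7 = 2.0
Common ratio r = 2.
First term a = 7.
Formula: S_i = 7 * 2^i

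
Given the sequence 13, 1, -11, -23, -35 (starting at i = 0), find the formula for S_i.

Check differences: 1 - 13 = -12
-11 - 1 = -12
Common difference d = -12.
First term a = 13.
Formula: S_i = 13 - 12*i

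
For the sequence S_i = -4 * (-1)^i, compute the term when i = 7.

S_7 = -4 * (-1)^7 = -4 * -1 = 4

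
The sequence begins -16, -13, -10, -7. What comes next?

Differences: -13 - -16 = 3
This is an arithmetic sequence with common difference d = 3.
Next term = -7 + 3 = -4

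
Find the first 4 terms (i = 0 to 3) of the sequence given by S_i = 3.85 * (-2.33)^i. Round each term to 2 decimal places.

This is a geometric sequence.
i=0: S_0 = 3.85 * (-2.33)^0 = 3.85
i=1: S_1 = 3.85 * (-2.33)^1 ≈ -8.97
i=2: S_2 = 3.85 * (-2.33)^2 ≈ 20.9
i=3: S_3 = 3.85 * (-2.33)^3 ≈ -48.7
The first 4 terms are: [3.85, -8.97, 20.9, -48.7]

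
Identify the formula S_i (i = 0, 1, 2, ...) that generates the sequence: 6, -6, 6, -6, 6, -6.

Check ratios: -6 / 6 = -1.0
Common ratio r = -1.
First term a = 6.
Formula: S_i = 6 * (-1)^i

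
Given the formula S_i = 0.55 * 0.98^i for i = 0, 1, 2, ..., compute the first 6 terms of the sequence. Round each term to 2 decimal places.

This is a geometric sequence.
i=0: S_0 = 0.55 * 0.98^0 = 0.55
i=1: S_1 = 0.55 * 0.98^1 ≈ 0.54
i=2: S_2 = 0.55 * 0.98^2 ≈ 0.53
i=3: S_3 = 0.55 * 0.98^3 ≈ 0.52
i=4: S_4 = 0.55 * 0.98^4 ≈ 0.51
i=5: S_5 = 0.55 * 0.98^5 ≈ 0.5
The first 6 terms are: [0.55, 0.54, 0.53, 0.52, 0.51, 0.5]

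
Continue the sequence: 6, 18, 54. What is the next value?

Ratios: 18 / 6 = 3.0
This is a geometric sequence with common ratio r = 3.
Next term = 54 * 3 = 162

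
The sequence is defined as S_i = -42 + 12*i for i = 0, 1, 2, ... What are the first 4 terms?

This is an arithmetic sequence.
i=0: S_0 = -42 + 12*0 = -42
i=1: S_1 = -42 + 12*1 = -30
i=2: S_2 = -42 + 12*2 = -18
i=3: S_3 = -42 + 12*3 = -6
The first 4 terms are: [-42, -30, -18, -6]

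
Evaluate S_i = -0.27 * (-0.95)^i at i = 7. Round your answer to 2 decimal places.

S_7 = -0.27 * (-0.95)^7 ≈ -0.27 * -0.6983 ≈ 0.19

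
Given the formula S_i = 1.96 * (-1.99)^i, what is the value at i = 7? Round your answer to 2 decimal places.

S_7 = 1.96 * (-1.99)^7 ≈ 1.96 * -123.5866 ≈ -242.23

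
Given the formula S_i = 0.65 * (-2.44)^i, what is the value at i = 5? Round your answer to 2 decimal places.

S_5 = 0.65 * (-2.44)^5 ≈ 0.65 * -86.4867 ≈ -56.22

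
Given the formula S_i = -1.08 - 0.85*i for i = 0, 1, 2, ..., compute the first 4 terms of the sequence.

This is an arithmetic sequence.
i=0: S_0 = -1.08 + -0.85*0 = -1.08
i=1: S_1 = -1.08 + -0.85*1 = -1.93
i=2: S_2 = -1.08 + -0.85*2 = -2.78
i=3: S_3 = -1.08 + -0.85*3 = -3.63
The first 4 terms are: [-1.08, -1.93, -2.78, -3.63]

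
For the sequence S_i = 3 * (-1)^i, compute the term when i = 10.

S_10 = 3 * (-1)^10 = 3 * 1 = 3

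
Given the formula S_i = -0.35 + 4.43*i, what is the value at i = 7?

S_7 = -0.35 + 4.43*7 = -0.35 + 31.01 = 30.66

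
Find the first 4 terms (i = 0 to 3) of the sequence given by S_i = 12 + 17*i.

This is an arithmetic sequence.
i=0: S_0 = 12 + 17*0 = 12
i=1: S_1 = 12 + 17*1 = 29
i=2: S_2 = 12 + 17*2 = 46
i=3: S_3 = 12 + 17*3 = 63
The first 4 terms are: [12, 29, 46, 63]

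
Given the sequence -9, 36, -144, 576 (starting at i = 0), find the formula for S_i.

Check ratios: 36 / -9 = -4.0
Common ratio r = -4.
First term a = -9.
Formula: S_i = -9 * (-4)^i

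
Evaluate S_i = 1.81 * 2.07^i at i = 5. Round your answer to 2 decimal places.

S_5 = 1.81 * 2.07^5 ≈ 1.81 * 38.006 ≈ 68.79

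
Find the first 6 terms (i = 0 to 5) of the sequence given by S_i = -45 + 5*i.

This is an arithmetic sequence.
i=0: S_0 = -45 + 5*0 = -45
i=1: S_1 = -45 + 5*1 = -40
i=2: S_2 = -45 + 5*2 = -35
i=3: S_3 = -45 + 5*3 = -30
i=4: S_4 = -45 + 5*4 = -25
i=5: S_5 = -45 + 5*5 = -20
The first 6 terms are: [-45, -40, -35, -30, -25, -20]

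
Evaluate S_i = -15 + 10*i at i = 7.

S_7 = -15 + 10*7 = -15 + 70 = 55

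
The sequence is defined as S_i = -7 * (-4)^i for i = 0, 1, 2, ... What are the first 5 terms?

This is a geometric sequence.
i=0: S_0 = -7 * (-4)^0 = -7
i=1: S_1 = -7 * (-4)^1 = 28
i=2: S_2 = -7 * (-4)^2 = -112
i=3: S_3 = -7 * (-4)^3 = 448
i=4: S_4 = -7 * (-4)^4 = -1792
The first 5 terms are: [-7, 28, -112, 448, -1792]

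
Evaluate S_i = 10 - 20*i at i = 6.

S_6 = 10 + -20*6 = 10 + -120 = -110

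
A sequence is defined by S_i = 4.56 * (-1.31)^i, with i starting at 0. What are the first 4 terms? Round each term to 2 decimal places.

This is a geometric sequence.
i=0: S_0 = 4.56 * (-1.31)^0 = 4.56
i=1: S_1 = 4.56 * (-1.31)^1 ≈ -5.97
i=2: S_2 = 4.56 * (-1.31)^2 ≈ 7.83
i=3: S_3 = 4.56 * (-1.31)^3 ≈ -10.25
The first 4 terms are: [4.56, -5.97, 7.83, -10.25]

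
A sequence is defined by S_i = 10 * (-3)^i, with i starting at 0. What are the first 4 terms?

This is a geometric sequence.
i=0: S_0 = 10 * (-3)^0 = 10
i=1: S_1 = 10 * (-3)^1 = -30
i=2: S_2 = 10 * (-3)^2 = 90
i=3: S_3 = 10 * (-3)^3 = -270
The first 4 terms are: [10, -30, 90, -270]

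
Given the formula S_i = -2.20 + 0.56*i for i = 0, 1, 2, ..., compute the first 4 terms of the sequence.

This is an arithmetic sequence.
i=0: S_0 = -2.2 + 0.56*0 = -2.2
i=1: S_1 = -2.2 + 0.56*1 = -1.64
i=2: S_2 = -2.2 + 0.56*2 = -1.08
i=3: S_3 = -2.2 + 0.56*3 = -0.52
The first 4 terms are: [-2.2, -1.64, -1.08, -0.52]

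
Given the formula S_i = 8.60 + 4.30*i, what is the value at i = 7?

S_7 = 8.6 + 4.3*7 = 8.6 + 30.1 = 38.7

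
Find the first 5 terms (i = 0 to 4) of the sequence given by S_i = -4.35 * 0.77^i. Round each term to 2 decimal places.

This is a geometric sequence.
i=0: S_0 = -4.35 * 0.77^0 = -4.35
i=1: S_1 = -4.35 * 0.77^1 ≈ -3.35
i=2: S_2 = -4.35 * 0.77^2 ≈ -2.58
i=3: S_3 = -4.35 * 0.77^3 ≈ -1.99
i=4: S_4 = -4.35 * 0.77^4 ≈ -1.53
The first 5 terms are: [-4.35, -3.35, -2.58, -1.99, -1.53]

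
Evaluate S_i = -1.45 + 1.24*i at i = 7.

S_7 = -1.45 + 1.24*7 = -1.45 + 8.68 = 7.23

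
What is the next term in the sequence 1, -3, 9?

Ratios: -3 / 1 = -3.0
This is a geometric sequence with common ratio r = -3.
Next term = 9 * -3 = -27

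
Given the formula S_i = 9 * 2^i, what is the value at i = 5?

S_5 = 9 * 2^5 = 9 * 32 = 288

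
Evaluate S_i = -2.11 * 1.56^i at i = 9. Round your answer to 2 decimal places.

S_9 = -2.11 * 1.56^9 ≈ -2.11 * 54.7169 ≈ -115.45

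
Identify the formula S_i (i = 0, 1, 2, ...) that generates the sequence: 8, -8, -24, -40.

Check differences: -8 - 8 = -16
-24 - -8 = -16
Common difference d = -16.
First term a = 8.
Formula: S_i = 8 - 16*i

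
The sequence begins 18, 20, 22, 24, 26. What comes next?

Differences: 20 - 18 = 2
This is an arithmetic sequence with common difference d = 2.
Next term = 26 + 2 = 28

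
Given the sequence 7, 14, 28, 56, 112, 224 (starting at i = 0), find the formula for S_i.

Check ratios: 14 / 7 = 2.0
Common ratio r = 2.
First term a = 7.
Formula: S_i = 7 * 2^i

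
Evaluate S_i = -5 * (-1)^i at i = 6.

S_6 = -5 * (-1)^6 = -5 * 1 = -5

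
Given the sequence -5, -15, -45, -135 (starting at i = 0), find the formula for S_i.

Check ratios: -15 / -5 = 3.0
Common ratio r = 3.
First term a = -5.
Formula: S_i = -5 * 3^i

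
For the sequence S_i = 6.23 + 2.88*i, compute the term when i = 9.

S_9 = 6.23 + 2.88*9 = 6.23 + 25.92 = 32.15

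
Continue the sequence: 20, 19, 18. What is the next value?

Differences: 19 - 20 = -1
This is an arithmetic sequence with common difference d = -1.
Next term = 18 + -1 = 17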